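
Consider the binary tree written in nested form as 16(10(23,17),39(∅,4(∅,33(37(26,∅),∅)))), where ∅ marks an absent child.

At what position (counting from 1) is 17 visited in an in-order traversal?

In-order visits the left subtree, then the node, then the right subtree.
At 16: go left to 10.
  At 10: go left to 23.
    23 is a leaf — visit 23.
  Visit 10.
  At 10: go right to 17.
    17 is a leaf — visit 17.
Visit 16.
At 16: go right to 39.
  At 39: no left child.
  Visit 39.
  At 39: go right to 4.
    At 4: no left child.
    Visit 4.
    At 4: go right to 33.
      At 33: go left to 37.
        At 37: go left to 26.
          26 is a leaf — visit 26.
        Visit 37.
        At 37: no right child.
      Visit 33.
      At 33: no right child.
Full in-order sequence: 23, 10, 17, 16, 39, 4, 26, 37, 33.

3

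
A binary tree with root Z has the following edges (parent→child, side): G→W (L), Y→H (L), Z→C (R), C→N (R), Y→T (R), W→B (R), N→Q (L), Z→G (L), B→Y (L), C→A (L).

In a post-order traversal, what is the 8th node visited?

Q

Post-order visits the left subtree, then the right subtree, then the node.
At Z: go left to G.
  At G: go left to W.
    At W: no left child.
    At W: go right to B.
      At B: go left to Y.
        At Y: go left to H.
          H is a leaf — visit H.
        At Y: go right to T.
          T is a leaf — visit T.
        Visit Y.
      At B: no right child.
      Visit B.
    Visit W.
  At G: no right child.
  Visit G.
At Z: go right to C.
  At C: go left to A.
    A is a leaf — visit A.
  At C: go right to N.
    At N: go left to Q.
      Q is a leaf — visit Q.
    At N: no right child.
    Visit N.
  Visit C.
Visit Z.
Full post-order sequence: H, T, Y, B, W, G, A, Q, N, C, Z.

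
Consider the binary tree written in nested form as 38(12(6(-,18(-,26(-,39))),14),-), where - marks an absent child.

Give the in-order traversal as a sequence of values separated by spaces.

In-order visits the left subtree, then the node, then the right subtree.
At 38: go left to 12.
  At 12: go left to 6.
    At 6: no left child.
    Visit 6.
    At 6: go right to 18.
      At 18: no left child.
      Visit 18.
      At 18: go right to 26.
        At 26: no left child.
        Visit 26.
        At 26: go right to 39.
          39 is a leaf — visit 39.
  Visit 12.
  At 12: go right to 14.
    14 is a leaf — visit 14.
Visit 38.
At 38: no right child.

6 18 26 39 12 14 38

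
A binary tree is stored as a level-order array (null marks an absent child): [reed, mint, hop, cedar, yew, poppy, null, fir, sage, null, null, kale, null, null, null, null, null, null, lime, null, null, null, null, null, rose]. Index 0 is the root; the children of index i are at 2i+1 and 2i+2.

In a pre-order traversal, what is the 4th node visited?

Pre-order visits the node, then its left subtree, then its right subtree.
Visit reed.
At reed: go left to mint.
  Visit mint.
  At mint: go left to cedar.
    Visit cedar.
    At cedar: go left to fir.
      fir is a leaf — visit fir.
    At cedar: go right to sage.
      Visit sage.
      At sage: no left child.
      At sage: go right to lime.
        lime is a leaf — visit lime.
  At mint: go right to yew.
    yew is a leaf — visit yew.
At reed: go right to hop.
  Visit hop.
  At hop: go left to poppy.
    Visit poppy.
    At poppy: go left to kale.
      Visit kale.
      At kale: no left child.
      At kale: go right to rose.
        rose is a leaf — visit rose.
    At poppy: no right child.
  At hop: no right child.
Full pre-order sequence: reed, mint, cedar, fir, sage, lime, yew, hop, poppy, kale, rose.

fir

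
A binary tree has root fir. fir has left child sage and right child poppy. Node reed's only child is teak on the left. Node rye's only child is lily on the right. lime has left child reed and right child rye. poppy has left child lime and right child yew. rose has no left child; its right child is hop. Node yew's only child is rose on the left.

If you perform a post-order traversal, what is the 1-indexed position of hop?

7

Post-order visits the left subtree, then the right subtree, then the node.
At fir: go left to sage.
  sage is a leaf — visit sage.
At fir: go right to poppy.
  At poppy: go left to lime.
    At lime: go left to reed.
      At reed: go left to teak.
        teak is a leaf — visit teak.
      At reed: no right child.
      Visit reed.
    At lime: go right to rye.
      At rye: no left child.
      At rye: go right to lily.
        lily is a leaf — visit lily.
      Visit rye.
    Visit lime.
  At poppy: go right to yew.
    At yew: go left to rose.
      At rose: no left child.
      At rose: go right to hop.
        hop is a leaf — visit hop.
      Visit rose.
    At yew: no right child.
    Visit yew.
  Visit poppy.
Visit fir.
Full post-order sequence: sage, teak, reed, lily, rye, lime, hop, rose, yew, poppy, fir.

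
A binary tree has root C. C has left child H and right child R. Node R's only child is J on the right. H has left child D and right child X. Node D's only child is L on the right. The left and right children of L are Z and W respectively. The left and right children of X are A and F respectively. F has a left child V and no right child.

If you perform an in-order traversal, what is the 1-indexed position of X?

7

In-order visits the left subtree, then the node, then the right subtree.
At C: go left to H.
  At H: go left to D.
    At D: no left child.
    Visit D.
    At D: go right to L.
      At L: go left to Z.
        Z is a leaf — visit Z.
      Visit L.
      At L: go right to W.
        W is a leaf — visit W.
  Visit H.
  At H: go right to X.
    At X: go left to A.
      A is a leaf — visit A.
    Visit X.
    At X: go right to F.
      At F: go left to V.
        V is a leaf — visit V.
      Visit F.
      At F: no right child.
Visit C.
At C: go right to R.
  At R: no left child.
  Visit R.
  At R: go right to J.
    J is a leaf — visit J.
Full in-order sequence: D, Z, L, W, H, A, X, V, F, C, R, J.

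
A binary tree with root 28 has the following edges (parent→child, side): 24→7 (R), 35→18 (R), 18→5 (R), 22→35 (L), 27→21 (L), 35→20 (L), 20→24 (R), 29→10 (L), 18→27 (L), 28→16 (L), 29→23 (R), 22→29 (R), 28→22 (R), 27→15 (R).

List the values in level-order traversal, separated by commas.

28, 16, 22, 35, 29, 20, 18, 10, 23, 24, 27, 5, 7, 21, 15

Level-order visits nodes level by level from the root, left to right within each level.
Level 0: 28
Level 1: 16, 22
Level 2: 35, 29
Level 3: 20, 18, 10, 23
Level 4: 24, 27, 5
Level 5: 7, 21, 15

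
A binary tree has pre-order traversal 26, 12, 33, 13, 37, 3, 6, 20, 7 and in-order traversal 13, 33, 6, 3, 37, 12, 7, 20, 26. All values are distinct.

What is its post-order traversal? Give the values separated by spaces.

13 6 3 37 33 7 20 12 26

The first element of pre-order is the root; it splits in-order into left and right subtrees.
Root 26: left subtree has 8 nodes {13, 33, 6, 3, 37, 12, 7, 20}, right has 0 { }.
  Root 12: left subtree has 5 nodes {13, 33, 6, 3, 37}, right has 2 {7, 20}.
    Root 33: left subtree has 1 node {13}, right has 3 {6, 3, 37}.
      Root 37: left subtree has 2 nodes {6, 3}, right has 0 { }.
        Root 3: left subtree has 1 node {6}, right has 0 { }.
    Root 20: left subtree has 1 node {7}, right has 0 { }.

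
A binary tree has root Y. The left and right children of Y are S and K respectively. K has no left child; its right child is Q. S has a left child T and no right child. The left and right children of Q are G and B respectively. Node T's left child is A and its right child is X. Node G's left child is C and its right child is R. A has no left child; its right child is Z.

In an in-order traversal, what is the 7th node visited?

K

In-order visits the left subtree, then the node, then the right subtree.
At Y: go left to S.
  At S: go left to T.
    At T: go left to A.
      At A: no left child.
      Visit A.
      At A: go right to Z.
        Z is a leaf — visit Z.
    Visit T.
    At T: go right to X.
      X is a leaf — visit X.
  Visit S.
  At S: no right child.
Visit Y.
At Y: go right to K.
  At K: no left child.
  Visit K.
  At K: go right to Q.
    At Q: go left to G.
      At G: go left to C.
        C is a leaf — visit C.
      Visit G.
      At G: go right to R.
        R is a leaf — visit R.
    Visit Q.
    At Q: go right to B.
      B is a leaf — visit B.
Full in-order sequence: A, Z, T, X, S, Y, K, C, G, R, Q, B.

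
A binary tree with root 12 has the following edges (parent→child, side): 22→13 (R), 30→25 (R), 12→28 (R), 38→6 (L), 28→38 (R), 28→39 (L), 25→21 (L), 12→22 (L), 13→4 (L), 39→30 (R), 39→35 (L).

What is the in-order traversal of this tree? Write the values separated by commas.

In-order visits the left subtree, then the node, then the right subtree.
At 12: go left to 22.
  At 22: no left child.
  Visit 22.
  At 22: go right to 13.
    At 13: go left to 4.
      4 is a leaf — visit 4.
    Visit 13.
    At 13: no right child.
Visit 12.
At 12: go right to 28.
  At 28: go left to 39.
    At 39: go left to 35.
      35 is a leaf — visit 35.
    Visit 39.
    At 39: go right to 30.
      At 30: no left child.
      Visit 30.
      At 30: go right to 25.
        At 25: go left to 21.
          21 is a leaf — visit 21.
        Visit 25.
        At 25: no right child.
  Visit 28.
  At 28: go right to 38.
    At 38: go left to 6.
      6 is a leaf — visit 6.
    Visit 38.
    At 38: no right child.

22, 4, 13, 12, 35, 39, 30, 21, 25, 28, 6, 38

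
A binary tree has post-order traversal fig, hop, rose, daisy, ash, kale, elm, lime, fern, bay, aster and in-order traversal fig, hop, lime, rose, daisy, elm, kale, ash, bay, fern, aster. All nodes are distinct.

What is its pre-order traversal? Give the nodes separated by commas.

The last element of post-order is the root; it splits in-order into left and right subtrees.
Root aster: left subtree has 10 nodes {fig, hop, lime, rose, daisy, elm, kale, ash, bay, fern}, right has 0 { }.
  Root bay: left subtree has 8 nodes {fig, hop, lime, rose, daisy, elm, kale, ash}, right has 1 {fern}.
    Root lime: left subtree has 2 nodes {fig, hop}, right has 5 {rose, daisy, elm, kale, ash}.
      Root hop: left subtree has 1 node {fig}, right has 0 { }.
      Root elm: left subtree has 2 nodes {rose, daisy}, right has 2 {kale, ash}.
        Root daisy: left subtree has 1 node {rose}, right has 0 { }.
        Root kale: left subtree has 0 nodes { }, right has 1 {ash}.

aster, bay, lime, hop, fig, elm, daisy, rose, kale, ash, fern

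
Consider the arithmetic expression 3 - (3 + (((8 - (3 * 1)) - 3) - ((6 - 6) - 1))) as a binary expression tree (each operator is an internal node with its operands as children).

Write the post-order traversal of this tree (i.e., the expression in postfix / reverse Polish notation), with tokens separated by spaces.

Post-order on an expression tree gives postfix notation: for each operator, emit left operand, right operand, then the operator.

3 3 8 3 1 * - 3 - 6 6 - 1 - - + -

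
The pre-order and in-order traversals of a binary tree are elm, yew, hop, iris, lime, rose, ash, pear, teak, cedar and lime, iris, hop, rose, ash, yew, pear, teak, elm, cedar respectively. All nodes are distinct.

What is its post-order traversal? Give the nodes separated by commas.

lime, iris, ash, rose, hop, teak, pear, yew, cedar, elm

The first element of pre-order is the root; it splits in-order into left and right subtrees.
Root elm: left subtree has 8 nodes {lime, iris, hop, rose, ash, yew, pear, teak}, right has 1 {cedar}.
  Root yew: left subtree has 5 nodes {lime, iris, hop, rose, ash}, right has 2 {pear, teak}.
    Root hop: left subtree has 2 nodes {lime, iris}, right has 2 {rose, ash}.
      Root iris: left subtree has 1 node {lime}, right has 0 { }.
      Root rose: left subtree has 0 nodes { }, right has 1 {ash}.
    Root pear: left subtree has 0 nodes { }, right has 1 {teak}.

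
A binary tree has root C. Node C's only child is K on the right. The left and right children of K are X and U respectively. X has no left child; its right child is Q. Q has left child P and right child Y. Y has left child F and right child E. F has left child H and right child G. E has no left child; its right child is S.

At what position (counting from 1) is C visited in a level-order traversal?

1

Level-order visits nodes level by level from the root, left to right within each level.
Level 0: C
Level 1: K
Level 2: X, U
Level 3: Q
Level 4: P, Y
Level 5: F, E
Level 6: H, G, S
Full level-order sequence: C, K, X, U, Q, P, Y, F, E, H, G, S.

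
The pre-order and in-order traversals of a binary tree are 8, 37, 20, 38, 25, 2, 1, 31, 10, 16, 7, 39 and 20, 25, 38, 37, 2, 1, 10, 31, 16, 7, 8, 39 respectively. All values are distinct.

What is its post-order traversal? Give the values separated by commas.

The first element of pre-order is the root; it splits in-order into left and right subtrees.
Root 8: left subtree has 10 nodes {20, 25, 38, 37, 2, 1, 10, 31, 16, 7}, right has 1 {39}.
  Root 37: left subtree has 3 nodes {20, 25, 38}, right has 6 {2, 1, 10, 31, 16, 7}.
    Root 20: left subtree has 0 nodes { }, right has 2 {25, 38}.
      Root 38: left subtree has 1 node {25}, right has 0 { }.
    Root 2: left subtree has 0 nodes { }, right has 5 {1, 10, 31, 16, 7}.
      Root 1: left subtree has 0 nodes { }, right has 4 {10, 31, 16, 7}.
        Root 31: left subtree has 1 node {10}, right has 2 {16, 7}.
          Root 16: left subtree has 0 nodes { }, right has 1 {7}.

25, 38, 20, 10, 7, 16, 31, 1, 2, 37, 39, 8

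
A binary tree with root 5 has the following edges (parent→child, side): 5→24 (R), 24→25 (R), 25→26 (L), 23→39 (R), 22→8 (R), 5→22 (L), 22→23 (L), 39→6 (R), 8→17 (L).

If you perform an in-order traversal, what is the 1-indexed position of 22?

4

In-order visits the left subtree, then the node, then the right subtree.
At 5: go left to 22.
  At 22: go left to 23.
    At 23: no left child.
    Visit 23.
    At 23: go right to 39.
      At 39: no left child.
      Visit 39.
      At 39: go right to 6.
        6 is a leaf — visit 6.
  Visit 22.
  At 22: go right to 8.
    At 8: go left to 17.
      17 is a leaf — visit 17.
    Visit 8.
    At 8: no right child.
Visit 5.
At 5: go right to 24.
  At 24: no left child.
  Visit 24.
  At 24: go right to 25.
    At 25: go left to 26.
      26 is a leaf — visit 26.
    Visit 25.
    At 25: no right child.
Full in-order sequence: 23, 39, 6, 22, 17, 8, 5, 24, 26, 25.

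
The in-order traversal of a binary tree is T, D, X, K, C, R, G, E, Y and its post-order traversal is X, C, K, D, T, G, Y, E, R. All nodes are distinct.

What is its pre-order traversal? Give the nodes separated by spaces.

R T D K X C E G Y

The last element of post-order is the root; it splits in-order into left and right subtrees.
Root R: left subtree has 5 nodes {T, D, X, K, C}, right has 3 {G, E, Y}.
  Root T: left subtree has 0 nodes { }, right has 4 {D, X, K, C}.
    Root D: left subtree has 0 nodes { }, right has 3 {X, K, C}.
      Root K: left subtree has 1 node {X}, right has 1 {C}.
  Root E: left subtree has 1 node {G}, right has 1 {Y}.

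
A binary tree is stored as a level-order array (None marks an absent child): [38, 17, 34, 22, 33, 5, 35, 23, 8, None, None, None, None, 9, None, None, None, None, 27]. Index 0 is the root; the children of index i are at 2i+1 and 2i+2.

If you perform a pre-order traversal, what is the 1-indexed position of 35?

10

Pre-order visits the node, then its left subtree, then its right subtree.
Visit 38.
At 38: go left to 17.
  Visit 17.
  At 17: go left to 22.
    Visit 22.
    At 22: go left to 23.
      23 is a leaf — visit 23.
    At 22: go right to 8.
      Visit 8.
      At 8: no left child.
      At 8: go right to 27.
        27 is a leaf — visit 27.
  At 17: go right to 33.
    33 is a leaf — visit 33.
At 38: go right to 34.
  Visit 34.
  At 34: go left to 5.
    5 is a leaf — visit 5.
  At 34: go right to 35.
    Visit 35.
    At 35: go left to 9.
      9 is a leaf — visit 9.
    At 35: no right child.
Full pre-order sequence: 38, 17, 22, 23, 8, 27, 33, 34, 5, 35, 9.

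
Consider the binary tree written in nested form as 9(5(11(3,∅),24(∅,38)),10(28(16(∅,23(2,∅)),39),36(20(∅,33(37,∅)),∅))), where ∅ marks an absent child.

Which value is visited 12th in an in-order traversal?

In-order visits the left subtree, then the node, then the right subtree.
At 9: go left to 5.
  At 5: go left to 11.
    At 11: go left to 3.
      3 is a leaf — visit 3.
    Visit 11.
    At 11: no right child.
  Visit 5.
  At 5: go right to 24.
    At 24: no left child.
    Visit 24.
    At 24: go right to 38.
      38 is a leaf — visit 38.
Visit 9.
At 9: go right to 10.
  At 10: go left to 28.
    At 28: go left to 16.
      At 16: no left child.
      Visit 16.
      At 16: go right to 23.
        At 23: go left to 2.
          2 is a leaf — visit 2.
        Visit 23.
        At 23: no right child.
    Visit 28.
    At 28: go right to 39.
      39 is a leaf — visit 39.
  Visit 10.
  At 10: go right to 36.
    At 36: go left to 20.
      At 20: no left child.
      Visit 20.
      At 20: go right to 33.
        At 33: go left to 37.
          37 is a leaf — visit 37.
        Visit 33.
        At 33: no right child.
    Visit 36.
    At 36: no right child.
Full in-order sequence: 3, 11, 5, 24, 38, 9, 16, 2, 23, 28, 39, 10, 20, 37, 33, 36.

10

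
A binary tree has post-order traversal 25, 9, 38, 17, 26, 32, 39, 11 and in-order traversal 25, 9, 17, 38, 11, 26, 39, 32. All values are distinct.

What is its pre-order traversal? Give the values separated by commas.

The last element of post-order is the root; it splits in-order into left and right subtrees.
Root 11: left subtree has 4 nodes {25, 9, 17, 38}, right has 3 {26, 39, 32}.
  Root 17: left subtree has 2 nodes {25, 9}, right has 1 {38}.
    Root 9: left subtree has 1 node {25}, right has 0 { }.
  Root 39: left subtree has 1 node {26}, right has 1 {32}.

11, 17, 9, 25, 38, 39, 26, 32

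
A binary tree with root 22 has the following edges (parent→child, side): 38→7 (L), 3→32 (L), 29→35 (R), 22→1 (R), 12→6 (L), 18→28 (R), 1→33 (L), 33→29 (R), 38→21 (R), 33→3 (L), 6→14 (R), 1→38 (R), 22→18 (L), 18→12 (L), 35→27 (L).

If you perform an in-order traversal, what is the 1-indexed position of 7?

14

In-order visits the left subtree, then the node, then the right subtree.
At 22: go left to 18.
  At 18: go left to 12.
    At 12: go left to 6.
      At 6: no left child.
      Visit 6.
      At 6: go right to 14.
        14 is a leaf — visit 14.
    Visit 12.
    At 12: no right child.
  Visit 18.
  At 18: go right to 28.
    28 is a leaf — visit 28.
Visit 22.
At 22: go right to 1.
  At 1: go left to 33.
    At 33: go left to 3.
      At 3: go left to 32.
        32 is a leaf — visit 32.
      Visit 3.
      At 3: no right child.
    Visit 33.
    At 33: go right to 29.
      At 29: no left child.
      Visit 29.
      At 29: go right to 35.
        At 35: go left to 27.
          27 is a leaf — visit 27.
        Visit 35.
        At 35: no right child.
  Visit 1.
  At 1: go right to 38.
    At 38: go left to 7.
      7 is a leaf — visit 7.
    Visit 38.
    At 38: go right to 21.
      21 is a leaf — visit 21.
Full in-order sequence: 6, 14, 12, 18, 28, 22, 32, 3, 33, 29, 27, 35, 1, 7, 38, 21.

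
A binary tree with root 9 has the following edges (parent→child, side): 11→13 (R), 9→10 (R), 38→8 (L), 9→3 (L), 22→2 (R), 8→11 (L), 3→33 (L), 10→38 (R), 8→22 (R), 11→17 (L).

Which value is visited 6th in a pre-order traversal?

8

Pre-order visits the node, then its left subtree, then its right subtree.
Visit 9.
At 9: go left to 3.
  Visit 3.
  At 3: go left to 33.
    33 is a leaf — visit 33.
  At 3: no right child.
At 9: go right to 10.
  Visit 10.
  At 10: no left child.
  At 10: go right to 38.
    Visit 38.
    At 38: go left to 8.
      Visit 8.
      At 8: go left to 11.
        Visit 11.
        At 11: go left to 17.
          17 is a leaf — visit 17.
        At 11: go right to 13.
          13 is a leaf — visit 13.
      At 8: go right to 22.
        Visit 22.
        At 22: no left child.
        At 22: go right to 2.
          2 is a leaf — visit 2.
    At 38: no right child.
Full pre-order sequence: 9, 3, 33, 10, 38, 8, 11, 17, 13, 22, 2.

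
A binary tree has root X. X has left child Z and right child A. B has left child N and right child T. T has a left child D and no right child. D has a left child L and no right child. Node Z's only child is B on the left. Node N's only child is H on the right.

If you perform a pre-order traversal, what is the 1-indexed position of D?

Pre-order visits the node, then its left subtree, then its right subtree.
Visit X.
At X: go left to Z.
  Visit Z.
  At Z: go left to B.
    Visit B.
    At B: go left to N.
      Visit N.
      At N: no left child.
      At N: go right to H.
        H is a leaf — visit H.
    At B: go right to T.
      Visit T.
      At T: go left to D.
        Visit D.
        At D: go left to L.
          L is a leaf — visit L.
        At D: no right child.
      At T: no right child.
  At Z: no right child.
At X: go right to A.
  A is a leaf — visit A.
Full pre-order sequence: X, Z, B, N, H, T, D, L, A.

7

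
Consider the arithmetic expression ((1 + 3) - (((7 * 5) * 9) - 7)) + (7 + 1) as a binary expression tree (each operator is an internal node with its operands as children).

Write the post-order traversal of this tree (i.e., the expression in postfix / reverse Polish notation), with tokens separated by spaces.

1 3 + 7 5 * 9 * 7 - - 7 1 + +

Post-order on an expression tree gives postfix notation: for each operator, emit left operand, right operand, then the operator.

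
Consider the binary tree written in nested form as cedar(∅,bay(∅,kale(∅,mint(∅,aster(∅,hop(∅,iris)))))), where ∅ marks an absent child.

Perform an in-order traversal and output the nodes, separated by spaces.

cedar bay kale mint aster hop iris

In-order visits the left subtree, then the node, then the right subtree.
At cedar: no left child.
Visit cedar.
At cedar: go right to bay.
  At bay: no left child.
  Visit bay.
  At bay: go right to kale.
    At kale: no left child.
    Visit kale.
    At kale: go right to mint.
      At mint: no left child.
      Visit mint.
      At mint: go right to aster.
        At aster: no left child.
        Visit aster.
        At aster: go right to hop.
          At hop: no left child.
          Visit hop.
          At hop: go right to iris.
            iris is a leaf — visit iris.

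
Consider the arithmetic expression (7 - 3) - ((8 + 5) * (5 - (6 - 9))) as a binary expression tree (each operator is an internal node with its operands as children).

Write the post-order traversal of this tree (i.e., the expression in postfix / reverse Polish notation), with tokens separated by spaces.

7 3 - 8 5 + 5 6 9 - - * -

Post-order on an expression tree gives postfix notation: for each operator, emit left operand, right operand, then the operator.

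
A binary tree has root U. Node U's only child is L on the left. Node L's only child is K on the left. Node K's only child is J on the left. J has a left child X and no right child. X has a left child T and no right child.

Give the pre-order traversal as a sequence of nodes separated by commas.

Pre-order visits the node, then its left subtree, then its right subtree.
Visit U.
At U: go left to L.
  Visit L.
  At L: go left to K.
    Visit K.
    At K: go left to J.
      Visit J.
      At J: go left to X.
        Visit X.
        At X: go left to T.
          T is a leaf — visit T.
        At X: no right child.
      At J: no right child.
    At K: no right child.
  At L: no right child.
At U: no right child.

U, L, K, J, X, T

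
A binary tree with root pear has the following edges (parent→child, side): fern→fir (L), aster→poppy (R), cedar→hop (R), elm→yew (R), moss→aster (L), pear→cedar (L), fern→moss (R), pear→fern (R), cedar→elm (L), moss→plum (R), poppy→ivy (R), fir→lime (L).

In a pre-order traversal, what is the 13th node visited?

plum

Pre-order visits the node, then its left subtree, then its right subtree.
Visit pear.
At pear: go left to cedar.
  Visit cedar.
  At cedar: go left to elm.
    Visit elm.
    At elm: no left child.
    At elm: go right to yew.
      yew is a leaf — visit yew.
  At cedar: go right to hop.
    hop is a leaf — visit hop.
At pear: go right to fern.
  Visit fern.
  At fern: go left to fir.
    Visit fir.
    At fir: go left to lime.
      lime is a leaf — visit lime.
    At fir: no right child.
  At fern: go right to moss.
    Visit moss.
    At moss: go left to aster.
      Visit aster.
      At aster: no left child.
      At aster: go right to poppy.
        Visit poppy.
        At poppy: no left child.
        At poppy: go right to ivy.
          ivy is a leaf — visit ivy.
    At moss: go right to plum.
      plum is a leaf — visit plum.
Full pre-order sequence: pear, cedar, elm, yew, hop, fern, fir, lime, moss, aster, poppy, ivy, plum.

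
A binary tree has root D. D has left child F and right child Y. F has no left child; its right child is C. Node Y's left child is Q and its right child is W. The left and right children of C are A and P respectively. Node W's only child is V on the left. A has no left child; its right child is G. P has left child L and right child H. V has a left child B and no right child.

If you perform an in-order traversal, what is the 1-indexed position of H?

7

In-order visits the left subtree, then the node, then the right subtree.
At D: go left to F.
  At F: no left child.
  Visit F.
  At F: go right to C.
    At C: go left to A.
      At A: no left child.
      Visit A.
      At A: go right to G.
        G is a leaf — visit G.
    Visit C.
    At C: go right to P.
      At P: go left to L.
        L is a leaf — visit L.
      Visit P.
      At P: go right to H.
        H is a leaf — visit H.
Visit D.
At D: go right to Y.
  At Y: go left to Q.
    Q is a leaf — visit Q.
  Visit Y.
  At Y: go right to W.
    At W: go left to V.
      At V: go left to B.
        B is a leaf — visit B.
      Visit V.
      At V: no right child.
    Visit W.
    At W: no right child.
Full in-order sequence: F, A, G, C, L, P, H, D, Q, Y, B, V, W.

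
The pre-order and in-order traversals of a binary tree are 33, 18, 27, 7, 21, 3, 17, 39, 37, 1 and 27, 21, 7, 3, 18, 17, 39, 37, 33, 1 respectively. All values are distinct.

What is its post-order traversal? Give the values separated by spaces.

The first element of pre-order is the root; it splits in-order into left and right subtrees.
Root 33: left subtree has 8 nodes {27, 21, 7, 3, 18, 17, 39, 37}, right has 1 {1}.
  Root 18: left subtree has 4 nodes {27, 21, 7, 3}, right has 3 {17, 39, 37}.
    Root 27: left subtree has 0 nodes { }, right has 3 {21, 7, 3}.
      Root 7: left subtree has 1 node {21}, right has 1 {3}.
    Root 17: left subtree has 0 nodes { }, right has 2 {39, 37}.
      Root 39: left subtree has 0 nodes { }, right has 1 {37}.

21 3 7 27 37 39 17 18 1 33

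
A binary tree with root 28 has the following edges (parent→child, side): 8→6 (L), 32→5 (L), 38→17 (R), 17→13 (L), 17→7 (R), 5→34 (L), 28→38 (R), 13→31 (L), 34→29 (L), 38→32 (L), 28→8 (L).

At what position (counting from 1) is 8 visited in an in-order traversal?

2

In-order visits the left subtree, then the node, then the right subtree.
At 28: go left to 8.
  At 8: go left to 6.
    6 is a leaf — visit 6.
  Visit 8.
  At 8: no right child.
Visit 28.
At 28: go right to 38.
  At 38: go left to 32.
    At 32: go left to 5.
      At 5: go left to 34.
        At 34: go left to 29.
          29 is a leaf — visit 29.
        Visit 34.
        At 34: no right child.
      Visit 5.
      At 5: no right child.
    Visit 32.
    At 32: no right child.
  Visit 38.
  At 38: go right to 17.
    At 17: go left to 13.
      At 13: go left to 31.
        31 is a leaf — visit 31.
      Visit 13.
      At 13: no right child.
    Visit 17.
    At 17: go right to 7.
      7 is a leaf — visit 7.
Full in-order sequence: 6, 8, 28, 29, 34, 5, 32, 38, 31, 13, 17, 7.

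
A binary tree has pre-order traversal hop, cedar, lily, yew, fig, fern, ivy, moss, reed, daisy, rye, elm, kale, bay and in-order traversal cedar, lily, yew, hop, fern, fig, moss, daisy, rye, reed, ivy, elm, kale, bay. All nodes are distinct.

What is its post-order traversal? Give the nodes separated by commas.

The first element of pre-order is the root; it splits in-order into left and right subtrees.
Root hop: left subtree has 3 nodes {cedar, lily, yew}, right has 10 {fern, fig, moss, daisy, rye, reed, ivy, elm, kale, bay}.
  Root cedar: left subtree has 0 nodes { }, right has 2 {lily, yew}.
    Root lily: left subtree has 0 nodes { }, right has 1 {yew}.
  Root fig: left subtree has 1 node {fern}, right has 8 {moss, daisy, rye, reed, ivy, elm, kale, bay}.
    Root ivy: left subtree has 4 nodes {moss, daisy, rye, reed}, right has 3 {elm, kale, bay}.
      Root moss: left subtree has 0 nodes { }, right has 3 {daisy, rye, reed}.
        Root reed: left subtree has 2 nodes {daisy, rye}, right has 0 { }.
          Root daisy: left subtree has 0 nodes { }, right has 1 {rye}.
      Root elm: left subtree has 0 nodes { }, right has 2 {kale, bay}.
        Root kale: left subtree has 0 nodes { }, right has 1 {bay}.

yew, lily, cedar, fern, rye, daisy, reed, moss, bay, kale, elm, ivy, fig, hop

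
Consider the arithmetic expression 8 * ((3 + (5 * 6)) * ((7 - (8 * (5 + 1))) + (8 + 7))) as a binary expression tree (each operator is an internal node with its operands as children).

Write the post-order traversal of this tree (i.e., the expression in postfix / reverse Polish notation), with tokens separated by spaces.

8 3 5 6 * + 7 8 5 1 + * - 8 7 + + * *

Post-order on an expression tree gives postfix notation: for each operator, emit left operand, right operand, then the operator.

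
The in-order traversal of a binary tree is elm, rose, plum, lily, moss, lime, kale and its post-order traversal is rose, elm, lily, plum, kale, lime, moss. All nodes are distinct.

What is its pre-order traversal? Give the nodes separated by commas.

The last element of post-order is the root; it splits in-order into left and right subtrees.
Root moss: left subtree has 4 nodes {elm, rose, plum, lily}, right has 2 {lime, kale}.
  Root plum: left subtree has 2 nodes {elm, rose}, right has 1 {lily}.
    Root elm: left subtree has 0 nodes { }, right has 1 {rose}.
  Root lime: left subtree has 0 nodes { }, right has 1 {kale}.

moss, plum, elm, rose, lily, lime, kale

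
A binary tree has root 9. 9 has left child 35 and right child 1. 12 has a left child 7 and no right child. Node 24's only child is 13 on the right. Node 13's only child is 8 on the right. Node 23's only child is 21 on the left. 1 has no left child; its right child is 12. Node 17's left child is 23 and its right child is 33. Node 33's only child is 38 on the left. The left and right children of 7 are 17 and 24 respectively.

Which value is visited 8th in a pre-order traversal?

Pre-order visits the node, then its left subtree, then its right subtree.
Visit 9.
At 9: go left to 35.
  35 is a leaf — visit 35.
At 9: go right to 1.
  Visit 1.
  At 1: no left child.
  At 1: go right to 12.
    Visit 12.
    At 12: go left to 7.
      Visit 7.
      At 7: go left to 17.
        Visit 17.
        At 17: go left to 23.
          Visit 23.
          At 23: go left to 21.
            21 is a leaf — visit 21.
          At 23: no right child.
        At 17: go right to 33.
          Visit 33.
          At 33: go left to 38.
            38 is a leaf — visit 38.
          At 33: no right child.
      At 7: go right to 24.
        Visit 24.
        At 24: no left child.
        At 24: go right to 13.
          Visit 13.
          At 13: no left child.
          At 13: go right to 8.
            8 is a leaf — visit 8.
    At 12: no right child.
Full pre-order sequence: 9, 35, 1, 12, 7, 17, 23, 21, 33, 38, 24, 13, 8.

21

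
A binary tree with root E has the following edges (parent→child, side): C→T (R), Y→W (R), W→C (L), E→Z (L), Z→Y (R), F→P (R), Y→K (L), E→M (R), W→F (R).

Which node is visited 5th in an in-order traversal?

T

In-order visits the left subtree, then the node, then the right subtree.
At E: go left to Z.
  At Z: no left child.
  Visit Z.
  At Z: go right to Y.
    At Y: go left to K.
      K is a leaf — visit K.
    Visit Y.
    At Y: go right to W.
      At W: go left to C.
        At C: no left child.
        Visit C.
        At C: go right to T.
          T is a leaf — visit T.
      Visit W.
      At W: go right to F.
        At F: no left child.
        Visit F.
        At F: go right to P.
          P is a leaf — visit P.
Visit E.
At E: go right to M.
  M is a leaf — visit M.
Full in-order sequence: Z, K, Y, C, T, W, F, P, E, M.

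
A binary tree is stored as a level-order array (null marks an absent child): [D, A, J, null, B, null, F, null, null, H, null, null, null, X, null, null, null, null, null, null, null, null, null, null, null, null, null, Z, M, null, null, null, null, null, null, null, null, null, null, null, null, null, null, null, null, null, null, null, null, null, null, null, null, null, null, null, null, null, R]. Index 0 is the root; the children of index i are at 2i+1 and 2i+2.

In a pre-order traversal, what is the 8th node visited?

Pre-order visits the node, then its left subtree, then its right subtree.
Visit D.
At D: go left to A.
  Visit A.
  At A: no left child.
  At A: go right to B.
    Visit B.
    At B: go left to H.
      H is a leaf — visit H.
    At B: no right child.
At D: go right to J.
  Visit J.
  At J: no left child.
  At J: go right to F.
    Visit F.
    At F: go left to X.
      Visit X.
      At X: go left to Z.
        Z is a leaf — visit Z.
      At X: go right to M.
        Visit M.
        At M: no left child.
        At M: go right to R.
          R is a leaf — visit R.
    At F: no right child.
Full pre-order sequence: D, A, B, H, J, F, X, Z, M, R.

Z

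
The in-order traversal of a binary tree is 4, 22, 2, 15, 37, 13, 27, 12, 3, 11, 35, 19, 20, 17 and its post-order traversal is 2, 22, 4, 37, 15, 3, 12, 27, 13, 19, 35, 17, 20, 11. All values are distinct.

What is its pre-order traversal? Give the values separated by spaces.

11 13 15 4 22 2 37 27 12 3 20 35 19 17

The last element of post-order is the root; it splits in-order into left and right subtrees.
Root 11: left subtree has 9 nodes {4, 22, 2, 15, 37, 13, 27, 12, 3}, right has 4 {35, 19, 20, 17}.
  Root 13: left subtree has 5 nodes {4, 22, 2, 15, 37}, right has 3 {27, 12, 3}.
    Root 15: left subtree has 3 nodes {4, 22, 2}, right has 1 {37}.
      Root 4: left subtree has 0 nodes { }, right has 2 {22, 2}.
        Root 22: left subtree has 0 nodes { }, right has 1 {2}.
    Root 27: left subtree has 0 nodes { }, right has 2 {12, 3}.
      Root 12: left subtree has 0 nodes { }, right has 1 {3}.
  Root 20: left subtree has 2 nodes {35, 19}, right has 1 {17}.
    Root 35: left subtree has 0 nodes { }, right has 1 {19}.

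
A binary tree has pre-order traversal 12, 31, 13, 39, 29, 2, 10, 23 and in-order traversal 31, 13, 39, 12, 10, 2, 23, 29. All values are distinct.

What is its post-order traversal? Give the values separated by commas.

39, 13, 31, 10, 23, 2, 29, 12

The first element of pre-order is the root; it splits in-order into left and right subtrees.
Root 12: left subtree has 3 nodes {31, 13, 39}, right has 4 {10, 2, 23, 29}.
  Root 31: left subtree has 0 nodes { }, right has 2 {13, 39}.
    Root 13: left subtree has 0 nodes { }, right has 1 {39}.
  Root 29: left subtree has 3 nodes {10, 2, 23}, right has 0 { }.
    Root 2: left subtree has 1 node {10}, right has 1 {23}.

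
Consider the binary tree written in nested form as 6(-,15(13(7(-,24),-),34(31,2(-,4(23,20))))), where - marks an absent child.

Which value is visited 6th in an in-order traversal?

In-order visits the left subtree, then the node, then the right subtree.
At 6: no left child.
Visit 6.
At 6: go right to 15.
  At 15: go left to 13.
    At 13: go left to 7.
      At 7: no left child.
      Visit 7.
      At 7: go right to 24.
        24 is a leaf — visit 24.
    Visit 13.
    At 13: no right child.
  Visit 15.
  At 15: go right to 34.
    At 34: go left to 31.
      31 is a leaf — visit 31.
    Visit 34.
    At 34: go right to 2.
      At 2: no left child.
      Visit 2.
      At 2: go right to 4.
        At 4: go left to 23.
          23 is a leaf — visit 23.
        Visit 4.
        At 4: go right to 20.
          20 is a leaf — visit 20.
Full in-order sequence: 6, 7, 24, 13, 15, 31, 34, 2, 23, 4, 20.

31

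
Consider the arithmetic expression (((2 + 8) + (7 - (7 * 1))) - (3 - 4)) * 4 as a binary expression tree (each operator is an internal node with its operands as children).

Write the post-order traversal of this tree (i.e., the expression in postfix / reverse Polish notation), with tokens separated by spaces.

Post-order on an expression tree gives postfix notation: for each operator, emit left operand, right operand, then the operator.

2 8 + 7 7 1 * - + 3 4 - - 4 *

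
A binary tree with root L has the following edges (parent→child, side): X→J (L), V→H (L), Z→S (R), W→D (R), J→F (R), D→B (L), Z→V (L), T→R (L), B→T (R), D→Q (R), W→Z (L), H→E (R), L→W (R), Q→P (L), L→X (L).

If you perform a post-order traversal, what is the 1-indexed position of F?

Post-order visits the left subtree, then the right subtree, then the node.
At L: go left to X.
  At X: go left to J.
    At J: no left child.
    At J: go right to F.
      F is a leaf — visit F.
    Visit J.
  At X: no right child.
  Visit X.
At L: go right to W.
  At W: go left to Z.
    At Z: go left to V.
      At V: go left to H.
        At H: no left child.
        At H: go right to E.
          E is a leaf — visit E.
        Visit H.
      At V: no right child.
      Visit V.
    At Z: go right to S.
      S is a leaf — visit S.
    Visit Z.
  At W: go right to D.
    At D: go left to B.
      At B: no left child.
      At B: go right to T.
        At T: go left to R.
          R is a leaf — visit R.
        At T: no right child.
        Visit T.
      Visit B.
    At D: go right to Q.
      At Q: go left to P.
        P is a leaf — visit P.
      At Q: no right child.
      Visit Q.
    Visit D.
  Visit W.
Visit L.
Full post-order sequence: F, J, X, E, H, V, S, Z, R, T, B, P, Q, D, W, L.

1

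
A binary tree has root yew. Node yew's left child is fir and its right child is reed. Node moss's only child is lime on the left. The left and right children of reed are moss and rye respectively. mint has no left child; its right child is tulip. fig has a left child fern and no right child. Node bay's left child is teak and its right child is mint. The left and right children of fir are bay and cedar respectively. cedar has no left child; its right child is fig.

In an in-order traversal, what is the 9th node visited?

In-order visits the left subtree, then the node, then the right subtree.
At yew: go left to fir.
  At fir: go left to bay.
    At bay: go left to teak.
      teak is a leaf — visit teak.
    Visit bay.
    At bay: go right to mint.
      At mint: no left child.
      Visit mint.
      At mint: go right to tulip.
        tulip is a leaf — visit tulip.
  Visit fir.
  At fir: go right to cedar.
    At cedar: no left child.
    Visit cedar.
    At cedar: go right to fig.
      At fig: go left to fern.
        fern is a leaf — visit fern.
      Visit fig.
      At fig: no right child.
Visit yew.
At yew: go right to reed.
  At reed: go left to moss.
    At moss: go left to lime.
      lime is a leaf — visit lime.
    Visit moss.
    At moss: no right child.
  Visit reed.
  At reed: go right to rye.
    rye is a leaf — visit rye.
Full in-order sequence: teak, bay, mint, tulip, fir, cedar, fern, fig, yew, lime, moss, reed, rye.

yew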